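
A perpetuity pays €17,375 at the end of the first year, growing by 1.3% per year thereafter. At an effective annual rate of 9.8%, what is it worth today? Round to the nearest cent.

€204,411.76

PV = D₁/(r − g) = 17375/(0.098 − 0.013) = 204,411.7647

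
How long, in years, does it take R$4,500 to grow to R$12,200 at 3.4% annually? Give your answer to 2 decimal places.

n = ln(12200/4500) / ln(1+0.034) = ln(2.71111) / 0.033435 = 29.8300 years

29.83 years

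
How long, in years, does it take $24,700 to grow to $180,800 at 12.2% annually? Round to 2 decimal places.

(1+i)^n = 180800/24700 = 7.31984, so n = ln 7.31984 / ln 1.122 = 17.2925 years

17.29 years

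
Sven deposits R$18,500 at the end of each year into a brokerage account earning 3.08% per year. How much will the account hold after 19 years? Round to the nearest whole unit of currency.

FV = 18500 × [(1+0.0308)^19 − 1] / 0.0308 = 18500 × 25.310543 = 468,245.0440

R$468,245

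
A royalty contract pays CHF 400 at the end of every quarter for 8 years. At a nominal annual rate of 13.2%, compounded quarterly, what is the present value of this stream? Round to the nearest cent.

CHF 7,832.41

i = 0.132/4 = 0.033 per quarter; n = 8·4 = 32.
PV = 400 × [1 − (1+0.033)^(−32)] / 0.033 = 400 × 19.581031 = 7,832.4124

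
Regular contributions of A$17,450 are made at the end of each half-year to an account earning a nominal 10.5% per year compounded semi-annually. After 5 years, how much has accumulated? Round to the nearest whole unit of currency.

A$222,062

With 2 periods per year: i = 0.0525, n = 10.
Accumulation factor s(10|0.0525) = 12.725638; FV = 17450 × 12.725638 = 222,062.3900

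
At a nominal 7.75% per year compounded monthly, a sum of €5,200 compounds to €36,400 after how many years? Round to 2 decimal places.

25.19 years

Periodic rate i = 0.0775/12 = 0.00645833.
(1+i)^n = 36400/5200 = 7.00000, so n = ln 7.00000 / ln 1.00646 = 302.2741 months
= 302.2741/12 years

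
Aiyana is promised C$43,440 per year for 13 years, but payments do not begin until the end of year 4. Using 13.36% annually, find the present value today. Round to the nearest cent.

PV at t=3 (ordinary 13-year annuity): 43440 × a(13|0.1336) = 43440 × 6.018754 = 261,454.6812
Discount back 3 years: 261,454.6812 × (1+0.1336)^(−3) = 261,454.6812 × 0.686468 = 179,480.3510

C$179,480.35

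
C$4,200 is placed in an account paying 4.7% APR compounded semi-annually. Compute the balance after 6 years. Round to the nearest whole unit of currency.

With 2 periods per year: i = 0.0235, n = 12.
4,200 × (1+0.0235)^12 = 4,200 × 1.321460 = 5,550.1338

C$5,550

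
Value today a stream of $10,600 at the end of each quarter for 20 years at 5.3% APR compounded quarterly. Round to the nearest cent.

Periodic rate i = 0.053/4 = 0.01325; n = 20 × 4 = 80 periods.
PV = 10600 × [1 − (1+0.01325)^(−80)] / 0.01325 = 10600 × 49.141439 = 520,899.2562

$520,899.26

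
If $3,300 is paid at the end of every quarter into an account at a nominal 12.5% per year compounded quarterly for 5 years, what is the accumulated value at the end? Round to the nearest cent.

i = 0.125/4 = 0.03125 per quarter; n = 5·4 = 20.
FV = 3300 × [(1+0.03125)^20 − 1] / 0.03125 = 3300 × 27.214656 = 89,808.3643

$89,808.36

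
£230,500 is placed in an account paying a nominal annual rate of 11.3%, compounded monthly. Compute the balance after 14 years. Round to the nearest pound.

i = 0.113/12 = 0.00941667 per month; n = 14·12 = 168.
230,500 × (1+0.00941667)^168 = 230,500 × 4.828799 = 1,113,038.2440

£1,113,038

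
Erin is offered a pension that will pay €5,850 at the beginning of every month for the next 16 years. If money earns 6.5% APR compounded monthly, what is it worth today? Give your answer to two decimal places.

Periodic rate i = 0.065/12 = 0.00541667; n = 16 × 12 = 192 periods.
Annuity factor a(192|0.00541667) × (1+i) = 119.824372; PV = 5850 × 119.824372 = 700,972.5754
Payments are at the start of each period, so multiply by (1+i).

€700,972.58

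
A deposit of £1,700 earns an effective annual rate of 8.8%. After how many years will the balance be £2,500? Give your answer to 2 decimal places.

n = ln(2500/1700) / ln(1+0.088) = ln(1.47059) / 0.084341 = 4.5726 years

4.57 years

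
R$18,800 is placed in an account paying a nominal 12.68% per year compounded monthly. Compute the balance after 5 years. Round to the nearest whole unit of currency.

R$35,323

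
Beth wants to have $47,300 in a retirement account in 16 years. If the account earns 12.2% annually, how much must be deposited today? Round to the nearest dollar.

$7,499

PV = FV·(1+i)^(−n) = 47,300 × 0.158531 = 7,498.5179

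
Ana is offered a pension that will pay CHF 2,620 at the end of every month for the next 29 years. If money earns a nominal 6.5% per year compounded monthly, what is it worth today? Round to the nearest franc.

CHF 409,879

With 12 periods per year: i = 0.00541667, n = 348.
Annuity factor a(348|0.00541667) = 156.442457; PV = 2620 × 156.442457 = 409,879.2371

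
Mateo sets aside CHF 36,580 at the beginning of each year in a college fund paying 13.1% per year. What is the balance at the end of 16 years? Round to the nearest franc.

CHF 1,947,976

Accumulation factor s(16|0.131) × (1+i) = 53.252494; FV = 36580 × 53.252494 = 1,947,976.2365
(annuity-due: payments at period start, so ×(1+i).)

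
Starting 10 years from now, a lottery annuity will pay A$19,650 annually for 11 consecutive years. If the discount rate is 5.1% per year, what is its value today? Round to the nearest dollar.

A$103,770

PV at t=9 (ordinary 11-year annuity): 19650 × a(11|0.051) = 19650 × 8.262962 = 162,367.2046
Discount back 9 years: 162,367.2046 × (1+0.051)^(−9) = 162,367.2046 × 0.639110 = 103,770.4905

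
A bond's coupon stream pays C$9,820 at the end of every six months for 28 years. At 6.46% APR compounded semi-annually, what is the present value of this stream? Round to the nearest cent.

Periodic rate i = 0.0646/2 = 0.0323; n = 28 × 2 = 56 periods.
Annuity factor a(56|0.0323) = 25.739812; PV = 9820 × 25.739812 = 252,764.9528

C$252,764.95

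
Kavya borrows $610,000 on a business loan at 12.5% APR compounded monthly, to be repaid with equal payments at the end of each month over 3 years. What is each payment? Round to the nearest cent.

i = 0.125/12 = 0.0104167 per month; n = 3·12 = 36.
Annuity-PV factor = 29.892126; PMT = 610000 / 29.892126 = 20,406.7116

$20,406.71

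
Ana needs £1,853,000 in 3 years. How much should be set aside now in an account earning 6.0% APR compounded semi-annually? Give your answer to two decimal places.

i = 0.06/2 = 0.03 per half-year; n = 3·2 = 6.
PV = 1,853,000 / (1 + 0.03)^6 = 1,853,000 / 1.194052 = 1,551,858.3276

£1,551,858.33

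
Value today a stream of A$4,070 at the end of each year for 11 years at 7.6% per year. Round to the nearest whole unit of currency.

PV = 4070 × [1 − (1+0.076)^(−11)] / 0.076 = 4070 × 7.279599 = 29,627.9684

A$29,628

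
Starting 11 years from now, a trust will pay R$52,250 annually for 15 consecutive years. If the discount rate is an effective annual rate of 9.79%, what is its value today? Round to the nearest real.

Value one period before first payment (t=10): 52250 × [1 − (1+0.0979)^(−15)] / 0.0979 = 52250 × 7.698129 = 402,227.2199
Discount back 10 years: 402,227.2199 × (1+0.0979)^(−10) = 402,227.2199 × 0.392982 = 158,067.8719

R$158,068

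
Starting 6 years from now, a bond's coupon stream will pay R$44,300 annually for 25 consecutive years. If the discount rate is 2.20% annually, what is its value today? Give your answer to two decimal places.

Value one period before first payment (t=5): 44300 × [1 − (1+0.022)^(−25)] / 0.022 = 44300 × 19.072715 = 844,921.2766
PV₀ = 844,921.2766 / (1+0.022)^5 = 844,921.2766 / 1.114948 = 757,812.5051

R$757,812.51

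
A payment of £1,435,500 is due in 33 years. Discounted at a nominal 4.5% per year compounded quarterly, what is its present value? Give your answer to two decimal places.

With 4 periods per year: i = 0.01125, n = 132.
Discount factor = (1+0.01125)^(−132) = 0.228388; PV = 1,435,500 × 0.228388 = 327,851.0863

£327,851.09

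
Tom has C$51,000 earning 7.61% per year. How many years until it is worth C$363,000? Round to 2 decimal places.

26.76 years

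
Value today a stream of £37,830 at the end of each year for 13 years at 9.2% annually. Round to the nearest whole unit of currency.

PV = PMT · [1 − (1+i)^(−n)] / i = 37830 · 7.407638 = 280,230.9634

£280,231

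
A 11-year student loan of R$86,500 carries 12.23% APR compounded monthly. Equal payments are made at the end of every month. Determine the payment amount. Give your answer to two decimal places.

i = 0.1223/12 = 0.0101917 per month; n = 11·12 = 132.
Annuity-PV factor = 72.388440; PMT = 86500 / 72.388440 = 1,194.9422

R$1,194.94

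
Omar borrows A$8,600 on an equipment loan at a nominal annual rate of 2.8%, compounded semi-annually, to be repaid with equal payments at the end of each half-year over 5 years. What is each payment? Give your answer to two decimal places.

A$927.60

Periodic rate i = 0.028/2 = 0.014; n = 5 × 2 = 10 periods.
Annuity-PV factor = 9.271232; PMT = 8600 / 9.271232 = 927.6005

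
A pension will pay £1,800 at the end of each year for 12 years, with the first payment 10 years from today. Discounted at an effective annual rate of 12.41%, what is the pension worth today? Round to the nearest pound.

Value one period before first payment (t=9): 1800 × [1 − (1+0.1241)^(−12)] / 0.1241 = 1800 × 6.078457 = 10,941.2225
PV₀ = 10,941.2225 / (1+0.1241)^9 = 10,941.2225 / 2.865791 = 3,817.8716

£3,818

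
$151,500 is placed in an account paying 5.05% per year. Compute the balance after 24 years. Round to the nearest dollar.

$494,217

FV = PV·(1+i)^n = 151,500 × 3.262161 = 494,217.3579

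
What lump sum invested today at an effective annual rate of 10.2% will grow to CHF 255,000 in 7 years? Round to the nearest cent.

CHF 129,201.94

Discount factor = (1+0.102)^(−7) = 0.506674; PV = 255,000 × 0.506674 = 129,201.9353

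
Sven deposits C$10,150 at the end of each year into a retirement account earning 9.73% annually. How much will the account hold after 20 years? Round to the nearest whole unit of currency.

C$563,813

FV = PMT · [(1+i)^n − 1] / i = 10150 · 55.548095 = 563,813.1661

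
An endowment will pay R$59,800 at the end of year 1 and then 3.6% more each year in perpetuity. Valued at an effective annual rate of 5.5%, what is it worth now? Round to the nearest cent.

R$3,147,368.42

PV = PMT / (i − g) = 59800 / (0.055 − 0.036) = 59800 / 0.019000 = 3,147,368.4211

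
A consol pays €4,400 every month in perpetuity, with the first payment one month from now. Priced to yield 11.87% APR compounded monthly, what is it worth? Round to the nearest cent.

€444,818.87

Periodic rate i = 0.1187/12 = 0.00989167.
PV = C/r = 4400/0.00989167 = 444,818.8711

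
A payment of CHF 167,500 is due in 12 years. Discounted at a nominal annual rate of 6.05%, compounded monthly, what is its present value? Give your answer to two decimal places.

CHF 81,191.24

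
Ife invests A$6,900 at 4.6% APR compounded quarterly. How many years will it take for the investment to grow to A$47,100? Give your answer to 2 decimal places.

42.00 years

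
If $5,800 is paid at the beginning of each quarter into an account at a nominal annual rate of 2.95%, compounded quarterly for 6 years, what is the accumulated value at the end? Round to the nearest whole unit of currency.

i = 0.0295/4 = 0.007375 per quarter; n = 6·4 = 24.
FV = 5800 × [(1+0.007375)^24 − 1] / 0.007375 × (1+i) = 5800 × 26.342834 = 152,788.4364
Payments are at the start of each period, so multiply by (1+i).

$152,788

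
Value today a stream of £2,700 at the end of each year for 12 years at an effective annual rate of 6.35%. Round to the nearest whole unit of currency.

PV = PMT · [1 − (1+i)^(−n)] / i = 2700 · 8.225286 = 22,208.2734

£22,208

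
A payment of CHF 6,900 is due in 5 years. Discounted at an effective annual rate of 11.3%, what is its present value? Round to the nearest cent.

PV = FV·(1+i)^(−n) = 6,900 × 0.585496 = 4,039.9247

CHF 4,039.92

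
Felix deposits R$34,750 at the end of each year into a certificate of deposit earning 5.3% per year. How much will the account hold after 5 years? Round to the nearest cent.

R$193,169.77

Accumulation factor s(5|0.053) = 5.558842; FV = 34750 × 5.558842 = 193,169.7691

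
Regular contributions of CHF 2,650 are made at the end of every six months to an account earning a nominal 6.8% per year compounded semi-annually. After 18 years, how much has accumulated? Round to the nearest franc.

With 2 periods per year: i = 0.034, n = 36.
Accumulation factor s(36|0.034) = 68.595999; FV = 2650 × 68.595999 = 181,779.3964

CHF 181,779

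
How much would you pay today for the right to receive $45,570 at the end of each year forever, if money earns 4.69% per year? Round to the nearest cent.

$971,641.79

PV = C/r = 45570/0.0469 = 971,641.7910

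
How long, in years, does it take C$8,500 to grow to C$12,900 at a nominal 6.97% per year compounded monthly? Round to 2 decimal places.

Periodic rate i = 0.0697/12 = 0.00580833.
n = ln(12900/8500) / ln(1+0.00580833) = ln(1.51765) / 0.005792 = 72.0295 months
= 72.0295/12 years

6.00 years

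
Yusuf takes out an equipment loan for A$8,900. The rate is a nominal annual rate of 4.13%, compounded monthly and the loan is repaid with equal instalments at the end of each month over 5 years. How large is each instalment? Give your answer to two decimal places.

A$164.43

Periodic rate i = 0.0413/12 = 0.00344167; n = 5 × 12 = 60 periods.
PMT = 8900 / ( [1 − (1+0.00344167)^(−60)] / 0.00344167 ) = 8900 / 54.126478 = 164.4297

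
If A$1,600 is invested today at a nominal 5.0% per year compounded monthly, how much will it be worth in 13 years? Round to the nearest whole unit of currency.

A$3,061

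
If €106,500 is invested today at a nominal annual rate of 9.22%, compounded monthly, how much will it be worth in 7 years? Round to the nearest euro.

With 12 periods per year: i = 0.00768333, n = 84.
FV = PV·(1+i)^n = 106,500 × 1.902052 = 202,568.5202

€202,569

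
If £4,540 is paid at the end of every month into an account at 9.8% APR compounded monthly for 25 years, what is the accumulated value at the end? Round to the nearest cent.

£5,822,474.42

With 12 periods per year: i = 0.00816667, n = 300.
FV = PMT · [(1+i)^n − 1] / i = 4540 · 1282.483354 = 5,822,474.4249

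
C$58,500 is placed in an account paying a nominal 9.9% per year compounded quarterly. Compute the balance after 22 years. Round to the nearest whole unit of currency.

i = 0.099/4 = 0.02475 per quarter; n = 22·4 = 88.
58,500 × (1+0.02475)^88 = 58,500 × 8.597607 = 502,959.9927

C$502,960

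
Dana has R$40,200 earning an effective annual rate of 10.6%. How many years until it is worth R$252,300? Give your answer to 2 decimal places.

18.23 years

n = ln(252300/40200) / ln(1+0.106) = ln(6.27612) / 0.100750 = 18.2308 years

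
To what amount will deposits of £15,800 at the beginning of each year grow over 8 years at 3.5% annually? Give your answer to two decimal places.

FV = 15800 × [(1+0.035)^8 − 1] / 0.035 × (1+i) = 15800 × 9.368496 = 148,022.2338
(Beginning-of-period payments → annuity-due factor ×(1+i).)

£148,022.23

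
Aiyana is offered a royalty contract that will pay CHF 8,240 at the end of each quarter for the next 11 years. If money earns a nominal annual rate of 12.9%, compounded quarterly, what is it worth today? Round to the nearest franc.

i = 0.129/4 = 0.03225 per quarter; n = 11·4 = 44.
PV = PMT · [1 − (1+i)^(−n)] / i = 8240 · 23.335285 = 192,282.7444

CHF 192,283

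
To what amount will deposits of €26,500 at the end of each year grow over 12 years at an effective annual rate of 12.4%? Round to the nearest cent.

€655,290.62

Accumulation factor s(12|0.124) = 24.727948; FV = 26500 × 24.727948 = 655,290.6170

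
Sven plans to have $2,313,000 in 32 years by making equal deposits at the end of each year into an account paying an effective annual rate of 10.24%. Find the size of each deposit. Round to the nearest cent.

$10,945.64

FV-annuity factor = 211.316988; PMT = 2.313e+06 / 211.316988 = 10,945.6415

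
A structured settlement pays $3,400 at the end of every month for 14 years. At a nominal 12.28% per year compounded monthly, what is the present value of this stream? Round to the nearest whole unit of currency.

With 12 periods per year: i = 0.0102333, n = 168.
PV = 3400 × [1 − (1+0.0102333)^(−168)] / 0.0102333 = 3400 × 80.053869 = 272,183.1544

$272,183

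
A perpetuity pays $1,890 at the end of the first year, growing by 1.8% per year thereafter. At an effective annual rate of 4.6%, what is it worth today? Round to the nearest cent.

$67,500.00

PV = PMT / (i − g) = 1890 / (0.046 − 0.018) = 1890 / 0.028000 = 67,500.0000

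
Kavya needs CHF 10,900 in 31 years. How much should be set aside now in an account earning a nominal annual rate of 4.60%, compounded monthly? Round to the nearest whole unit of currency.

CHF 2,626

Periodic rate i = 0.046/12 = 0.00383333; n = 31 × 12 = 372 periods.
PV = 10,900 / (1 + 0.00383333)^372 = 10,900 / 4.150687 = 2,626.0715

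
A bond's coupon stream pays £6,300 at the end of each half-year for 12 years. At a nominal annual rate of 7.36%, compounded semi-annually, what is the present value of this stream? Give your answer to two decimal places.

£99,281.72

With 2 periods per year: i = 0.0368, n = 24.
PV = PMT · [1 − (1+i)^(−n)] / i = 6300 · 15.759004 = 99,281.7250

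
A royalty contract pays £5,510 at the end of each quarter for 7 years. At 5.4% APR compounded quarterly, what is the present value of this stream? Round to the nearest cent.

£127,764.46

i = 0.054/4 = 0.0135 per quarter; n = 7·4 = 28.
PV = PMT · [1 − (1+i)^(−n)] / i = 5510 · 23.187742 = 127,764.4591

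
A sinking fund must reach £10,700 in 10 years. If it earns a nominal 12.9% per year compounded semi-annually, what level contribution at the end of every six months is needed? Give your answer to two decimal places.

Periodic rate i = 0.129/2 = 0.0645; n = 10 × 2 = 20 periods.
PMT = 10700 / ( [(1+0.0645)^20 − 1] / 0.0645 ) = 10700 / 38.615602 = 277.0901

£277.09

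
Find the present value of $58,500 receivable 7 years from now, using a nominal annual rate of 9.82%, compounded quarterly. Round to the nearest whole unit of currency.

$29,664

With 4 periods per year: i = 0.02455, n = 28.
Discount factor = (1+0.02455)^(−28) = 0.507074; PV = 58,500 × 0.507074 = 29,663.8456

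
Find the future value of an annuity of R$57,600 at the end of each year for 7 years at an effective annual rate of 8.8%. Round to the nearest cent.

FV = PMT · [(1+i)^n − 1] / i = 57600 · 9.144188 = 526,705.2453

R$526,705.25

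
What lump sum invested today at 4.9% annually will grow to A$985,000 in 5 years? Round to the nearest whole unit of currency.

A$775,459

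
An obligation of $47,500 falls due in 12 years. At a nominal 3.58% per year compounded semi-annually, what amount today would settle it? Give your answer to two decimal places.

With 2 periods per year: i = 0.0179, n = 24.
PV = FV·(1+i)^(−n) = 47,500 × 0.653247 = 31,029.2204

$31,029.22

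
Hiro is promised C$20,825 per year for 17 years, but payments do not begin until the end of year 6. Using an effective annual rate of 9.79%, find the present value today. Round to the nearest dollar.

C$106,095

Value one period before first payment (t=5): 20825 × [1 − (1+0.0979)^(−17)] / 0.0979 = 20825 × 8.126892 = 169,242.5206
Discount back 5 years: 169,242.5206 × (1+0.0979)^(−5) = 169,242.5206 × 0.626882 = 106,095.1569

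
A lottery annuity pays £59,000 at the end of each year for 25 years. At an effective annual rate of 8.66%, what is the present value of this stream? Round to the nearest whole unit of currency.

£595,867

PV = 59000 × [1 − (1+0.0866)^(−25)] / 0.0866 = 59000 × 10.099441 = 595,867.0014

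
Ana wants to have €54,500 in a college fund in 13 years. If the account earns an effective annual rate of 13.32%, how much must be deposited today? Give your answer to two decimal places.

PV = FV·(1+i)^(−n) = 54,500 × 0.196795 = 10,725.3419

€10,725.34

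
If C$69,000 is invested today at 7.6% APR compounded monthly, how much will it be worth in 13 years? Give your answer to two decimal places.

C$184,747.68

i = 0.076/12 = 0.00633333 per month; n = 13·12 = 156.
FV = 69,000 × (1 + 0.00633333)^156 = 184,747.6769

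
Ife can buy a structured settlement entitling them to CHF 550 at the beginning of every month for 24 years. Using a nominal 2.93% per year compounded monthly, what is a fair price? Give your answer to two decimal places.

CHF 113,936.45

With 12 periods per year: i = 0.00244167, n = 288.
Annuity factor a(288|0.00244167) × (1+i) = 207.157186; PV = 550 × 207.157186 = 113,936.4521
Payments are at the start of each period, so multiply by (1+i).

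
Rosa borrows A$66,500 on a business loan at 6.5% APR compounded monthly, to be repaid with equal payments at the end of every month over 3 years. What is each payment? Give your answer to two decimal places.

i = 0.065/12 = 0.00541667 per month; n = 3·12 = 36.
PMT = 66500 / ( [1 − (1+0.00541667)^(−36)] / 0.00541667 ) = 66500 / 32.627489 = 2,038.1587

A$2,038.16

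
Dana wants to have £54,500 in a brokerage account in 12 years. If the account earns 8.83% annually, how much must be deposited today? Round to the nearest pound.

PV = 54,500 / (1 + 0.0883)^12 = 54,500 / 2.760473 = 19,742.9912

£19,743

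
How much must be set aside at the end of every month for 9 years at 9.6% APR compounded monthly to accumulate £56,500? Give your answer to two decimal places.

£331.26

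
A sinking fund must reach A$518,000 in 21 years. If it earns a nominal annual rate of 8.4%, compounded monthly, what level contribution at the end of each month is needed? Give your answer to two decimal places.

With 12 periods per year: i = 0.007, n = 252.
PMT = 518000 / ( [(1+0.007)^252 − 1] / 0.007 ) = 518000 / 685.711588 = 755.4196

A$755.42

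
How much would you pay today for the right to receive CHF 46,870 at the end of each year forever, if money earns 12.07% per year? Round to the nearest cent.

CHF 388,318.14

PV = C/r = 46870/0.1207 = 388,318.1442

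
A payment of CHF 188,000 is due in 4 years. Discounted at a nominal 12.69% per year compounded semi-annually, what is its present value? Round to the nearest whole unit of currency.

CHF 114,927

With 2 periods per year: i = 0.06345, n = 8.
PV = 188,000 / (1 + 0.06345)^8 = 188,000 / 1.635824 = 114,926.7815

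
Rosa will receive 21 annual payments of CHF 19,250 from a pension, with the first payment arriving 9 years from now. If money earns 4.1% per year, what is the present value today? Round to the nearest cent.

CHF 194,028.68

Value one period before first payment (t=8): 19250 × [1 − (1+0.041)^(−21)] / 0.041 = 19250 × 13.900840 = 267,591.1630
Discount back 8 years: 267,591.1630 × (1+0.041)^(−8) = 267,591.1630 × 0.725094 = 194,028.6809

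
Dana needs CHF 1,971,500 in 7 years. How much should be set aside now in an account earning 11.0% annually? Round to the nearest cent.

PV = FV·(1+i)^(−n) = 1,971,500 × 0.481658 = 949,589.5571

CHF 949,589.56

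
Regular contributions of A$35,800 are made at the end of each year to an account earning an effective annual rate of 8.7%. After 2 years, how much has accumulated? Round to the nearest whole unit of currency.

A$74,715

FV = 35800 × [(1+0.087)^2 − 1] / 0.087 = 35800 × 2.087000 = 74,714.6000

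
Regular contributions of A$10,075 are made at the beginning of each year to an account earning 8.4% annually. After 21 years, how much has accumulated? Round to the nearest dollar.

A$577,295

FV = 10075 × [(1+0.084)^21 − 1] / 0.084 × (1+i) = 10075 × 57.299734 = 577,294.8153
(Beginning-of-period payments → annuity-due factor ×(1+i).)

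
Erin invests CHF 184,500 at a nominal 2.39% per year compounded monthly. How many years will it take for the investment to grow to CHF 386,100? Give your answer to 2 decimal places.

30.93 years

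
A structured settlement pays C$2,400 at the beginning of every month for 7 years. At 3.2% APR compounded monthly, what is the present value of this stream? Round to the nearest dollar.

C$180,883

With 12 periods per year: i = 0.00266667, n = 84.
PV = 2400 × [1 − (1+0.00266667)^(−84)] / 0.00266667 × (1+i) = 2400 × 75.367893 = 180,882.9440
Payments are at the start of each period, so multiply by (1+i).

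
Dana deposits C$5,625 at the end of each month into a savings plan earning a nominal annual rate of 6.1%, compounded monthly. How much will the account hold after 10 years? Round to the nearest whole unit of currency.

i = 0.061/12 = 0.00508333 per month; n = 10·12 = 120.
Accumulation factor s(120|0.00508333) = 164.771762; FV = 5625 × 164.771762 = 926,841.1638

C$926,841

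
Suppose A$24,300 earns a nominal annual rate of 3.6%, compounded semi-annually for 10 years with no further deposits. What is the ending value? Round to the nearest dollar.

A$34,719

Periodic rate i = 0.036/2 = 0.018; n = 10 × 2 = 20 periods.
24,300 × (1+0.018)^20 = 24,300 × 1.428748 = 34,718.5704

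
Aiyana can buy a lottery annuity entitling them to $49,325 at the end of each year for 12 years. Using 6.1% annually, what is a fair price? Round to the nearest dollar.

$411,275

PV = 49325 × [1 − (1+0.061)^(−12)] / 0.061 = 49325 × 8.338071 = 411,275.3727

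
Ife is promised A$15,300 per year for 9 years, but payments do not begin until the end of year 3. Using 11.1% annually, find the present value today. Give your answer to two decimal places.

Value one period before first payment (t=2): 15300 × [1 − (1+0.111)^(−9)] / 0.111 = 15300 × 5.515592 = 84,388.5502
Discount back 2 years: 84,388.5502 × (1+0.111)^(−2) = 84,388.5502 × 0.810162 = 68,368.3986

A$68,368.40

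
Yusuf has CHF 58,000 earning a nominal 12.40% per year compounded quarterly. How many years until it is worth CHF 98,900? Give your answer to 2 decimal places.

4.37 years

Periodic rate i = 0.124/4 = 0.031.
(1+i)^n = 98900/58000 = 1.70517, so n = ln 1.70517 / ln 1.031 = 17.4805 quarters
= 17.4805/4 years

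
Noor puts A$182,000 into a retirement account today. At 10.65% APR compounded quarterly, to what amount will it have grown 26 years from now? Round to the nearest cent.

i = 0.1065/4 = 0.026625 per quarter; n = 26·4 = 104.
FV = 182,000 × (1 + 0.026625)^104 = 2,798,351.8202

A$2,798,351.82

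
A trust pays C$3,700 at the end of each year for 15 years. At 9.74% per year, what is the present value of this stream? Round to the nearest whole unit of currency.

C$28,565

Annuity factor a(15|0.0974) = 7.720305; PV = 3700 × 7.720305 = 28,565.1301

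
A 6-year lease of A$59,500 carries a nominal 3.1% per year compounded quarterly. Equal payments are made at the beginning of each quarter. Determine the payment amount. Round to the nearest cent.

Periodic rate i = 0.031/4 = 0.00775; n = 6 × 4 = 24 periods.
PMT = 59500 / ( [1 − (1+0.00775)^(−24)] / 0.00775 × (1+i) ) = 59500 / 21.992466 = 2,705.4720

A$2,705.47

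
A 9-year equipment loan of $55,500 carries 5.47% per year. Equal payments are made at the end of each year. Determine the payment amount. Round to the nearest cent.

$7,972.55

PMT = 55500 / ( [1 − (1+0.0547)^(−9)] / 0.0547 ) = 55500 / 6.961386 = 7,972.5500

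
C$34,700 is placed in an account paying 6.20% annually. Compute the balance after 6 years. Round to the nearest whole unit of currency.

C$49,782

34,700 × (1+0.062)^6 = 34,700 × 1.434654 = 49,782.4854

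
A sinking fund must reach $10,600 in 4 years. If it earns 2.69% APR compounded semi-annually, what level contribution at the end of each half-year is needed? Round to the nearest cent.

$1,263.88

Periodic rate i = 0.0269/2 = 0.01345; n = 4 × 2 = 8 periods.
FV-annuity factor = 8.386903; PMT = 10600 / 8.386903 = 1,263.8754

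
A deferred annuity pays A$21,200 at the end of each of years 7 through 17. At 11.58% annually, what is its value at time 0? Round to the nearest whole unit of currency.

A$66,443

PV at t=6 (ordinary 11-year annuity): 21200 × a(11|0.1158) = 21200 × 6.048310 = 128,224.1723
PV₀ = 128,224.1723 / (1+0.1158)^6 = 128,224.1723 / 1.929826 = 66,443.3869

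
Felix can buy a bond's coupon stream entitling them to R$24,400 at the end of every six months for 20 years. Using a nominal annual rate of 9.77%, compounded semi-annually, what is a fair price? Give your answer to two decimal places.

i = 0.0977/2 = 0.04885 per half-year; n = 20·2 = 40.
PV = PMT · [1 − (1+i)^(−n)] / i = 24400 · 17.432743 = 425,358.9194

R$425,358.92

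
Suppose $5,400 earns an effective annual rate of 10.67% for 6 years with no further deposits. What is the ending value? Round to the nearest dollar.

FV = PV·(1+i)^n = 5,400 × 1.837297 = 9,921.4059

$9,921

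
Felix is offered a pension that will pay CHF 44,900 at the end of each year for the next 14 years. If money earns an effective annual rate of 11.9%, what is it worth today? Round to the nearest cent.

PV = 44900 × [1 − (1+0.119)^(−14)] / 0.119 = 44900 × 6.662229 = 299,134.0742

CHF 299,134.07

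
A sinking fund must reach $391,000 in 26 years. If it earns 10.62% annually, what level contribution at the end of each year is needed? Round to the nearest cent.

PMT = 391000 / ( [(1+0.1062)^26 − 1] / 0.1062 ) = 391000 / 120.466260 = 3,245.7221

$3,245.72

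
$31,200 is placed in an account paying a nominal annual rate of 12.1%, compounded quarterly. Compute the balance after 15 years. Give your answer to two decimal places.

i = 0.121/4 = 0.03025 per quarter; n = 15·4 = 60.
31,200 × (1+0.03025)^60 = 31,200 × 5.978020 = 186,514.2361

$186,514.24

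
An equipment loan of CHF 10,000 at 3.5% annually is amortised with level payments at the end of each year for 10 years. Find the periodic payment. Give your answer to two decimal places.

PMT = 10000 / ( [1 − (1+0.035)^(−10)] / 0.035 ) = 10000 / 8.316605 = 1,202.4137

CHF 1,202.41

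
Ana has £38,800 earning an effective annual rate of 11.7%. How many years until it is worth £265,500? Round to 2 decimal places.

n = ln(265500/38800) / ln(1+0.117) = ln(6.84278) / 0.110647 = 17.3814 years

17.38 years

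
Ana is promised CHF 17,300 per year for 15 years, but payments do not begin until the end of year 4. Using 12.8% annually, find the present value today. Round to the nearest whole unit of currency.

Value one period before first payment (t=3): 17300 × [1 − (1+0.128)^(−15)] / 0.128 = 17300 × 6.529716 = 112,964.0867
Discount back 3 years: 112,964.0867 × (1+0.128)^(−3) = 112,964.0867 × 0.696743 = 78,706.9524

CHF 78,707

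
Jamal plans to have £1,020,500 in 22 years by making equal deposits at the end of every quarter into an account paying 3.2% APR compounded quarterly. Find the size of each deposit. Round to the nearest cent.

Periodic rate i = 0.032/4 = 0.008; n = 22 × 4 = 88 periods.
FV-annuity factor = 127.021063; PMT = 1.0205e+06 / 127.021063 = 8,034.1006

£8,034.10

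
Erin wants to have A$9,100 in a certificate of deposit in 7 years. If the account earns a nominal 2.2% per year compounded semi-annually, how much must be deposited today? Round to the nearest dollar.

With 2 periods per year: i = 0.011, n = 14.
PV = 9,100 / (1 + 0.011)^14 = 9,100 / 1.165510 = 7,807.7377

A$7,808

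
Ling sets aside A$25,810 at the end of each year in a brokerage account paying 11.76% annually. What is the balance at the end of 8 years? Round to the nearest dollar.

A$314,688

FV = PMT · [(1+i)^n − 1] / i = 25810 · 12.192475 = 314,687.7821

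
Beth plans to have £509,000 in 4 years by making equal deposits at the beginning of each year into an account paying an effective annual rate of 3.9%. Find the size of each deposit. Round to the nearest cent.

PMT = 509000 / ( [(1+0.039)^4 − 1] / 0.039 × (1+i) ) = 509000 / 4.405509 = 115,537.1628

£115,537.16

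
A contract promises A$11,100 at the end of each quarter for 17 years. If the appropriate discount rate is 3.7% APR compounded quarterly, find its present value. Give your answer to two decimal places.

With 4 periods per year: i = 0.00925, n = 68.
PV = 11100 × [1 − (1+0.00925)^(−68)] / 0.00925 = 11100 × 50.306128 = 558,398.0186

A$558,398.02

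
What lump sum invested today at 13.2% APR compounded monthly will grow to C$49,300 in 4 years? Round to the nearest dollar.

C$29,160

i = 0.132/12 = 0.011 per month; n = 4·12 = 48.
Discount factor = (1+0.011)^(−48) = 0.591486; PV = 49,300 × 0.591486 = 29,160.2640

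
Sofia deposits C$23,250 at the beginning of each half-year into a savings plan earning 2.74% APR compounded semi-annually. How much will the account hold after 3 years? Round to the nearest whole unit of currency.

C$146,344

Periodic rate i = 0.0274/2 = 0.0137; n = 3 × 2 = 6 periods.
FV = 23250 × [(1+0.0137)^6 − 1] / 0.0137 × (1+i) = 23250 × 6.294360 = 146,343.8675
(Beginning-of-period payments → annuity-due factor ×(1+i).)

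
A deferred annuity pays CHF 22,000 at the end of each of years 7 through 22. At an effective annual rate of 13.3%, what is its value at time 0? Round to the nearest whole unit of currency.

CHF 67,592

PV at t=6 (ordinary 16-year annuity): 22000 × a(16|0.133) = 22000 × 6.499103 = 142,980.2691
Discount back 6 years: 142,980.2691 × (1+0.133)^(−6) = 142,980.2691 × 0.472738 = 67,592.2107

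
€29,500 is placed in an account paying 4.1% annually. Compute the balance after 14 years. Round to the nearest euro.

€51,776

FV = PV·(1+i)^n = 29,500 × 1.755134 = 51,776.4451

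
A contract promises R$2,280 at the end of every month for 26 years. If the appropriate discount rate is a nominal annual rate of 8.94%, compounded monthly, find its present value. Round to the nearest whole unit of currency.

i = 0.0894/12 = 0.00745 per month; n = 26·12 = 312.
PV = PMT · [1 − (1+i)^(−n)] / i = 2280 · 120.981377 = 275,837.5385

R$275,838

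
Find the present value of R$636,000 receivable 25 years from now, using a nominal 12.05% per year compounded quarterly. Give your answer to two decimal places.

Periodic rate i = 0.1205/4 = 0.030125; n = 25 × 4 = 100 periods.
Discount factor = (1+0.030125)^(−100) = 0.051405; PV = 636,000 × 0.051405 = 32,693.7247

R$32,693.72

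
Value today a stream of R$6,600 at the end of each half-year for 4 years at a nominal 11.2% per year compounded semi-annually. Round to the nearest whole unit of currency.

R$41,641

Periodic rate i = 0.112/2 = 0.056; n = 4 × 2 = 8 periods.
PV = 6600 × [1 − (1+0.056)^(−8)] / 0.056 = 6600 × 6.309306 = 41,641.4218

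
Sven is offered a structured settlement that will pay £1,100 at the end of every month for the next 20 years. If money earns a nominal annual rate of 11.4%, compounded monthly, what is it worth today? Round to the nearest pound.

With 12 periods per year: i = 0.0095, n = 240.
PV = PMT · [1 − (1+i)^(−n)] / i = 1100 · 94.379903 = 103,817.8931

£103,818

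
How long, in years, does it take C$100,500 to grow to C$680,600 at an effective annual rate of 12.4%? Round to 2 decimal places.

16.36 years

n = ln(680600/100500) / ln(1+0.124) = ln(6.77214) / 0.116894 = 16.3637 years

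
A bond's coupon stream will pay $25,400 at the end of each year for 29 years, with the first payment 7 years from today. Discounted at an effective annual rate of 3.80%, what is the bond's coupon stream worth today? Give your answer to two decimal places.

$353,205.89

PV at t=6 (ordinary 29-year annuity): 25400 × a(29|0.038) = 25400 × 17.393154 = 441,786.1111
PV₀ = 441,786.1111 / (1+0.038)^6 = 441,786.1111 / 1.250789 = 353,205.8901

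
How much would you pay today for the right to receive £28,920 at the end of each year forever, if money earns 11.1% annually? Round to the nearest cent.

PV = C/r = 28920/0.111 = 260,540.5405

£260,540.54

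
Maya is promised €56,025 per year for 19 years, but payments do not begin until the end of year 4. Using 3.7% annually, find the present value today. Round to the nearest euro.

PV at t=3 (ordinary 19-year annuity): 56025 × a(19|0.037) = 56025 × 13.475073 = 754,940.9913
Discount back 3 years: 754,940.9913 × (1+0.037)^(−3) = 754,940.9913 × 0.896734 = 676,981.4020

€676,981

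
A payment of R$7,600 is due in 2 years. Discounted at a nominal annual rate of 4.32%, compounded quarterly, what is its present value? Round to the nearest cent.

i = 0.0432/4 = 0.0108 per quarter; n = 2·4 = 8.
PV = FV·(1+i)^(−n) = 7,600 × 0.917652 = 6,974.1571

R$6,974.16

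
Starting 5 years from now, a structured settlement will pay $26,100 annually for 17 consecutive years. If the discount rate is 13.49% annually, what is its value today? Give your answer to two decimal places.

PV at t=4 (ordinary 17-year annuity): 26100 × a(17|0.1349) = 26100 × 6.550498 = 170,968.0005
PV₀ = 170,968.0005 / (1+0.1349)^4 = 170,968.0005 / 1.658939 = 103,058.6499

$103,058.65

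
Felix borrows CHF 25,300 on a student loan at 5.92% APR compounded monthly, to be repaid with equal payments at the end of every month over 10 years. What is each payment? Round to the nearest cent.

With 12 periods per year: i = 0.00493333, n = 120.
Annuity-PV factor = 90.400231; PMT = 25300 / 90.400231 = 279.8665

CHF 279.87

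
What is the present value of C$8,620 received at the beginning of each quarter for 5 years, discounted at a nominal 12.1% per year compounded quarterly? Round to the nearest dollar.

With 4 periods per year: i = 0.03025, n = 20.
PV = 8620 × [1 − (1+0.03025)^(−20)] / 0.03025 × (1+i) = 8620 × 15.292151 = 131,818.3395
(annuity-due: payments at period start, so ×(1+i).)

C$131,818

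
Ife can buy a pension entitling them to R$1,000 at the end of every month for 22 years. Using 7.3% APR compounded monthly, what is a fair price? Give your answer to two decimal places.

R$131,232.73

i = 0.073/12 = 0.00608333 per month; n = 22·12 = 264.
Annuity factor a(264|0.00608333) = 131.232734; PV = 1000 × 131.232734 = 131,232.7340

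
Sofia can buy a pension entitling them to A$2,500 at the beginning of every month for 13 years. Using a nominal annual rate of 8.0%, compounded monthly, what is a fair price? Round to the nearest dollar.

A$243,610

With 12 periods per year: i = 0.00666667, n = 156.
PV = 2500 × [1 − (1+0.00666667)^(−156)] / 0.00666667 × (1+i) = 2500 × 97.443821 = 243,609.5532
(annuity-due: payments at period start, so ×(1+i).)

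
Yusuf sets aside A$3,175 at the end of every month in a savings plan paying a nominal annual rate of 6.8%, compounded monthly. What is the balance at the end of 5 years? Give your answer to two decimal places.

With 12 periods per year: i = 0.00566667, n = 60.
FV = PMT · [(1+i)^n − 1] / i = 3175 · 71.223511 = 226,134.6475

A$226,134.65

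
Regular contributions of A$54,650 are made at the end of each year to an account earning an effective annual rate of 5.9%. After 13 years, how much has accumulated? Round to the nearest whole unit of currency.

Accumulation factor s(13|0.059) = 18.761310; FV = 54650 × 18.761310 = 1,025,305.5659

A$1,025,306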